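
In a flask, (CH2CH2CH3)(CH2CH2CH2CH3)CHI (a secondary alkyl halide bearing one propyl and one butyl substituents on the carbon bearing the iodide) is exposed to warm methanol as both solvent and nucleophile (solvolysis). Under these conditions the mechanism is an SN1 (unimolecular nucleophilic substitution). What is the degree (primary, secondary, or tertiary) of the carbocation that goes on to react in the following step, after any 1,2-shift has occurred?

secondary

Step 1: The C–I bond breaks with both electrons going to the iodide; I⁻ leaves and a secondary carbocation remains.
No single 1,2-shift to an adjacent carbon would give a more-substituted cation, so no rearrangement occurs.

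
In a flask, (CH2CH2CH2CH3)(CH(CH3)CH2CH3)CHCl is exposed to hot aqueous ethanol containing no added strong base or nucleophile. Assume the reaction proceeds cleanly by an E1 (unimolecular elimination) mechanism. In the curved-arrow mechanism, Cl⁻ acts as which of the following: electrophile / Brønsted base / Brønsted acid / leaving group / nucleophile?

Step 1: Rate-determining heterolysis of the C–Cl bond gives Cl⁻ and a secondary carbocation.
Cl⁻ departs with both electrons of the breaking σ-bond — that is the definition of a leaving group.

leaving group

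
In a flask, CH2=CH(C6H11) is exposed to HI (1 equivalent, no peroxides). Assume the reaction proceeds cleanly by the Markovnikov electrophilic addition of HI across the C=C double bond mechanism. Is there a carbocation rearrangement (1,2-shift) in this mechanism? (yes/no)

yes

The first-formed carbocation is secondary.
The adjacent cyclohexyl carbon already bears 2 other carbon substituents and has a hydrogen to migrate; after a 1,2-hydride shift from that carbon the positive charge sits on a tertiary centre.
Tertiary is more stable than secondary, so the shift occurs.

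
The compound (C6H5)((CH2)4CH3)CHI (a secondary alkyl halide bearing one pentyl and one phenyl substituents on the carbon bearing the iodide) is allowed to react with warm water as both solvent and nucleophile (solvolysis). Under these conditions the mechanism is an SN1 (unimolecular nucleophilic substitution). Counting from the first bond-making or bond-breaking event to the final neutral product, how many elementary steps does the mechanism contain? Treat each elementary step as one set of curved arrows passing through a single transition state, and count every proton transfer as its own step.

Step 1: Ionisation: the C–I σ-bond cleaves heterolytically; both bonding electrons depart with I⁻, leaving a secondary carbocation at the α-carbon.
(No 1,2-shift: no single shift to an adjacent carbon would give a more stable cation.)
Step 2: Nucleophilic capture: the oxygen of H2O bonds to the cationic carbon, producing an oxonium-ion intermediate.
Step 3: Deprotonation of the oxonium oxygen by solvent water yields the neutral alcohol.
Total: 3 elementary steps.

3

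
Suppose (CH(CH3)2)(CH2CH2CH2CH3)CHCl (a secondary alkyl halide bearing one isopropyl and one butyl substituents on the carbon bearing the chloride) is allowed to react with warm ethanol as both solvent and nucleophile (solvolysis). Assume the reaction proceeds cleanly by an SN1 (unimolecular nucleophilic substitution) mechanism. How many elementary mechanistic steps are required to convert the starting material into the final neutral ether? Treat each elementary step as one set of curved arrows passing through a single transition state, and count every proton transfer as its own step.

Step 1: Rate-determining heterolysis of the C–Cl bond gives Cl⁻ and a secondary carbocation.
Step 2: A hydride (H with its bonding pair) migrates from the adjacent isopropyl carbon to the cationic centre — a 1,2-hydride shift — upgrading the secondary cation to a tertiary one.
Step 3: CH3CH2OH donates an oxygen lone pair into the empty p orbital of the cation, giving a protonated ether (an oxonium ion).
Step 4: A second solvent molecule removes the proton on oxygen, giving the neutral ether product.
Total: 4 elementary steps.

4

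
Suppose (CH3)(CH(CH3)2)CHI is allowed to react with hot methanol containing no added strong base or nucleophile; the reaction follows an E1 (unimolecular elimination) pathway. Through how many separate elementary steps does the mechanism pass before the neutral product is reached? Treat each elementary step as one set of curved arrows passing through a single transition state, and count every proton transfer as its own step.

Step 1: Ionisation: the C–I σ-bond cleaves heterolytically; both bonding electrons depart with I⁻, leaving a secondary carbocation at the α-carbon.
Step 2: Carbocation rearrangement: a 1,2-hydride shift from the adjacent isopropyl carbon converts the initially-formed secondary cation into the more stable tertiary cation.
Step 3: A methanol molecule (solvent) deprotonates a β-carbon; as the C–H bond breaks, those electrons form the new alkene π bond.
Total: 3 elementary steps.

3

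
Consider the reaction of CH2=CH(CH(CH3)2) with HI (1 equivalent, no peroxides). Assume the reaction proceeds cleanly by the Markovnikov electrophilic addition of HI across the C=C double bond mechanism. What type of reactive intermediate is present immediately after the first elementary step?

secondary carbocation

Step 1: Electrophilic addition begins with the π(C=C) electrons forming a bond to the proton of HI. Following Markovnikov's rule, the resulting cation is secondary. The H–I bond breaks heterolytically, releasing I⁻.
After step 1 the species present is a secondary carbocation.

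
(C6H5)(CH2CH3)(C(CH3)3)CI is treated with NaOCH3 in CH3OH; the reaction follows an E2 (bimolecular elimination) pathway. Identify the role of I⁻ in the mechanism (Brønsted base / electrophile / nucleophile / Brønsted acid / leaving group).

Step 1: In one step, CH3O⁻ pulls off a β-proton, the C–I bond cleaves, and a C=C double bond forms between the α- and β-carbons (E2, anti elimination).
I⁻ departs with both electrons of the breaking σ-bond — that is the definition of a leaving group.

leaving group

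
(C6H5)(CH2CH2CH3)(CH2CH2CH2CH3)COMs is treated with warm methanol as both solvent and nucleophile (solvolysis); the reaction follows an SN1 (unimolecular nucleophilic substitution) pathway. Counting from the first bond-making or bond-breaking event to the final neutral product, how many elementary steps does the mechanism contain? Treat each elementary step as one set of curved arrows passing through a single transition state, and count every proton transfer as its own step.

3

Step 1: The C–O bond breaks with both electrons going to the mesylate; MsO⁻ leaves and a tertiary carbocation remains.
(No 1,2-shift: no single shift to an adjacent carbon would give a more stable cation.)
Step 2: Nucleophilic capture: the oxygen of CH3OH bonds to the cationic carbon, producing an oxonium-ion intermediate.
Step 3: Proton transfer from the O–H of the oxonium ion to a solvent molecule delivers the neutral ether.
Total: 3 elementary steps.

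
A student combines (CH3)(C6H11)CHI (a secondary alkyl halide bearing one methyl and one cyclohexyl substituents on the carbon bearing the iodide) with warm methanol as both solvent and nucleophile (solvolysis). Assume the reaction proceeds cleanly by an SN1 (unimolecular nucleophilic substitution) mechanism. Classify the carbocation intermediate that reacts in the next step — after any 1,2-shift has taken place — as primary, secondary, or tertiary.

Step 1: Rate-determining heterolysis of the C–I bond gives I⁻ and a secondary carbocation.
Step 2: Carbocation rearrangement: a 1,2-hydride shift from the adjacent cyclohexyl carbon converts the initially-formed secondary cation into the more stable tertiary cation.
The cation rearranges from secondary to tertiary via a 1,2-hydride shift from the adjacent cyclohexyl carbon; the tertiary cation is what reacts next.

tertiary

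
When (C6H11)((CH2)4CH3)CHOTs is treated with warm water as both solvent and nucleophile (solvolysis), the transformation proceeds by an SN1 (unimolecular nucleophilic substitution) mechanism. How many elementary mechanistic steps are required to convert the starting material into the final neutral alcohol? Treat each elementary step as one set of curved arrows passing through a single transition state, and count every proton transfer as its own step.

4

Step 1: Rate-determining heterolysis of the C–O bond gives TsO⁻ and a secondary carbocation.
Step 2: A hydride (H with its bonding pair) migrates from the adjacent cyclohexyl carbon to the cationic centre — a 1,2-hydride shift — upgrading the secondary cation to a tertiary one.
Step 3: H2O donates an oxygen lone pair into the empty p orbital of the cation, giving a protonated alcohol (an oxonium ion).
Step 4: Proton transfer from the O–H of the oxonium ion to a solvent molecule delivers the neutral alcohol.
Total: 4 elementary steps.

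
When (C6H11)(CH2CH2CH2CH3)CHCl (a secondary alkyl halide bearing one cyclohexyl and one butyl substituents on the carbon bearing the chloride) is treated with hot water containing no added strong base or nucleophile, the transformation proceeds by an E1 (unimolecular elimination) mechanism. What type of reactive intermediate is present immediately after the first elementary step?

Step 1: Rate-determining heterolysis of the C–Cl bond gives Cl⁻ and a secondary carbocation.
After step 1 the species present is a secondary carbocation.

secondary carbocation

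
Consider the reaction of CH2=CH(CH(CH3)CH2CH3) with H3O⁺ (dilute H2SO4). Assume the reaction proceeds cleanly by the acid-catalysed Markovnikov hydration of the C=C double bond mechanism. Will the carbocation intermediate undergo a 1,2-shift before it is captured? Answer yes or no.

yes

The first-formed carbocation is secondary.
The adjacent sec-butyl carbon already bears 2 other carbon substituents and has a hydrogen to migrate; after a 1,2-hydride shift from that carbon the positive charge sits on a tertiary centre.
Tertiary is more stable than secondary, so the shift occurs.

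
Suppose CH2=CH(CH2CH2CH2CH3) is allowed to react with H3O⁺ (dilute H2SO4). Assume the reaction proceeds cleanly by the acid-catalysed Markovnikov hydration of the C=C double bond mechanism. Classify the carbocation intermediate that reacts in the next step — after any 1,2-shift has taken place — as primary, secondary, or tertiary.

secondary

Step 1: The π electrons of the C=C bond attack a proton of H3O⁺; Markovnikov addition places the new C–H on the less-substituted alkene carbon, so the positive charge ends up on the more-substituted carbon — a secondary carbocation. H2O is released.
No single 1,2-shift to an adjacent carbon would give a more-substituted cation, so no rearrangement occurs.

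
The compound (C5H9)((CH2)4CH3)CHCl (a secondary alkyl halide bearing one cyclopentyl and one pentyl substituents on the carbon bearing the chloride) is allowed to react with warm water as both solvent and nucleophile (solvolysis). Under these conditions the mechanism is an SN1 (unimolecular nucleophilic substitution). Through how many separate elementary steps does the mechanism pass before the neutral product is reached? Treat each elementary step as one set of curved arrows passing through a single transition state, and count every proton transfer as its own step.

Step 1: The C–Cl bond breaks with both electrons going to the chloride; Cl⁻ leaves and a secondary carbocation remains.
Step 2: A 1,2-hydride shift from the adjacent cyclopentyl carbon moves the positive charge from the secondary centre to an adjacent carbon, generating a more stable tertiary carbocation.
Step 3: H2O donates an oxygen lone pair into the empty p orbital of the cation, giving a protonated alcohol (an oxonium ion).
Step 4: Deprotonation of the oxonium oxygen by solvent water yields the neutral alcohol.
Total: 4 elementary steps.

4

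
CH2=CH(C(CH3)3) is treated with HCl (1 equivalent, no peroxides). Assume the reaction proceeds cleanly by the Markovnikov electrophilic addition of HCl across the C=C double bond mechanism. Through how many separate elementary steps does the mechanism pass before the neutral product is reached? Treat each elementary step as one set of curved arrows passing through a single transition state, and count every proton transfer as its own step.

3

Step 1: Electrophilic addition begins with the π(C=C) electrons forming a bond to the proton of HCl. Following Markovnikov's rule, the resulting cation is secondary. The H–Cl bond breaks heterolytically, releasing Cl⁻.
Step 2: A methyl group with its bonding pair migrates from the adjacent tert-butyl carbon to the cationic centre — a 1,2-methyl shift — upgrading the secondary cation to a tertiary one.
Step 3: Cl⁻ captures the cation: a lone pair on Cl⁻ fills the empty p orbital, producing the alkyl halide product.
Total: 3 elementary steps.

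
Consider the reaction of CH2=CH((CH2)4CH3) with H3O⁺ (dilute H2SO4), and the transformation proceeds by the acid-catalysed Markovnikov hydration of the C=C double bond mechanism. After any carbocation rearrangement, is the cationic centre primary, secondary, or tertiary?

secondary

Step 1: Electrophilic addition begins with the π(C=C) electrons forming a bond to the proton of H3O⁺. Following Markovnikov's rule, the resulting cation is secondary. H2O is released.
No single 1,2-shift to an adjacent carbon would give a more-substituted cation, so no rearrangement occurs.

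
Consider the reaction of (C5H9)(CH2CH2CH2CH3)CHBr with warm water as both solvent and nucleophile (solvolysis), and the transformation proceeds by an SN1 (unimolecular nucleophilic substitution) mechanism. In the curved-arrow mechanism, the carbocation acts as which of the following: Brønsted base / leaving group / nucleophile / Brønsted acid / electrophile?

Step 3: A lone pair on the oxygen of H2O attacks the carbocation, forming a new C–O σ-bond and an oxonium ion.
The carbocation accepts an electron pair into an empty or π* orbital — it is the electrophile.

electrophile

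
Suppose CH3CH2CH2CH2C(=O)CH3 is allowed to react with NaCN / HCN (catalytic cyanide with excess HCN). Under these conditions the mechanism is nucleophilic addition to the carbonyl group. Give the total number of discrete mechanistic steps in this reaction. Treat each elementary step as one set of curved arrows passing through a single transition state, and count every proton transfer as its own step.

2

Step 1: A lone pair / filled orbital on CN⁻ attacks the electrophilic carbonyl carbon; the π(C=O) electrons shift onto oxygen, producing a tetrahedral alkoxide intermediate.
Step 2: Proton transfer from HCN to the alkoxide furnishes a cyanohydrin (and releases another CN⁻ to continue the reaction).
Total: 2 elementary steps.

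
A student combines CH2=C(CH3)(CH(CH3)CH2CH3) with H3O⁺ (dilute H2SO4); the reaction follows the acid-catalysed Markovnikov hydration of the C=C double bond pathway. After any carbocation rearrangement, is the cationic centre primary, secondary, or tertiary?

Step 1: The π electrons of the C=C bond attack a proton of H3O⁺; Markovnikov addition places the new C–H on the less-substituted alkene carbon, so the positive charge ends up on the more-substituted carbon — a tertiary carbocation. H2O is released.
No single 1,2-shift to an adjacent carbon would give a more-substituted cation, so no rearrangement occurs.

tertiary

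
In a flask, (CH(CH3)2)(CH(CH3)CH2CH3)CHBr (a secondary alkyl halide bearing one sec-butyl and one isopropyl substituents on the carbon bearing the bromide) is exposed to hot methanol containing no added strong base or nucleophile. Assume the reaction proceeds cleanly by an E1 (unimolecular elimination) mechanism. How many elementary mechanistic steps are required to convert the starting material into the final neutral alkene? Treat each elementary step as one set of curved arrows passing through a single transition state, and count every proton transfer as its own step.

3

Step 1: The C–Br bond breaks with both electrons going to the bromide; Br⁻ leaves and a secondary carbocation remains.
Step 2: Carbocation rearrangement: a 1,2-hydride shift from the adjacent sec-butyl carbon converts the initially-formed secondary cation into the more stable tertiary cation.
Step 3: Loss of a β-proton to a methanol molecule of the solvent: the C–H bonding pair collapses toward the cationic carbon to form the C=C π bond, yielding the alkene.
Total: 3 elementary steps.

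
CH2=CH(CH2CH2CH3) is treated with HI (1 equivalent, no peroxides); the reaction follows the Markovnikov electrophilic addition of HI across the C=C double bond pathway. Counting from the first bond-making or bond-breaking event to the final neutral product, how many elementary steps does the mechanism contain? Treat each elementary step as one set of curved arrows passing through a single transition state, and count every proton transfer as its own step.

Step 1: Electrophilic addition begins with the π(C=C) electrons forming a bond to the proton of HI. Following Markovnikov's rule, the resulting cation is secondary. The H–I bond breaks heterolytically, releasing I⁻.
(No 1,2-shift: no single shift to an adjacent carbon would give a more stable cation.)
Step 2: Nucleophilic attack by I⁻ on the carbocation completes the addition, giving R–I.
Total: 2 elementary steps.

2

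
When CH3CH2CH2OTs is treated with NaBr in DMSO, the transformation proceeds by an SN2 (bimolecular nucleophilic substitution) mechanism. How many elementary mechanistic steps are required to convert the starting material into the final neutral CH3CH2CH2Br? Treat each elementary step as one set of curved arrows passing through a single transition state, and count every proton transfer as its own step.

Step 1: Backside attack by Br⁻ on the carbon bearing the tosylate: the new C–Br bond forms as the C–O bond breaks, with Walden inversion at carbon.
Total: 1 elementary step.

1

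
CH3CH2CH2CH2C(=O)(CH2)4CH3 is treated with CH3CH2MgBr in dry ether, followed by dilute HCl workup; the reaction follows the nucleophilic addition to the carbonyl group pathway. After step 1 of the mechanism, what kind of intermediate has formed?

Step 1: A lone pair / filled orbital on the carbanion-like carbon of CH3CH2MgBr attacks the electrophilic carbonyl carbon; the π(C=O) electrons shift onto oxygen, producing a tetrahedral alkoxide intermediate.
After step 1 the species present is a tetrahedral alkoxide intermediate.

tetrahedral alkoxide intermediate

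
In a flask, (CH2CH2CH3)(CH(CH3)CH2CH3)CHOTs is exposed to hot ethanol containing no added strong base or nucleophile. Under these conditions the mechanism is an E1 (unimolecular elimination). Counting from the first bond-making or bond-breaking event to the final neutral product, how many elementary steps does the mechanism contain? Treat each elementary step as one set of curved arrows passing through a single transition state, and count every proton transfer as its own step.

Step 1: Rate-determining heterolysis of the C–O bond gives TsO⁻ and a secondary carbocation.
Step 2: Carbocation rearrangement: a 1,2-hydride shift from the adjacent sec-butyl carbon converts the initially-formed secondary cation into the more stable tertiary cation.
Step 3: An ethanol molecule (solvent) deprotonates a β-carbon; as the C–H bond breaks, those electrons form the new alkene π bond.
Total: 3 elementary steps.

3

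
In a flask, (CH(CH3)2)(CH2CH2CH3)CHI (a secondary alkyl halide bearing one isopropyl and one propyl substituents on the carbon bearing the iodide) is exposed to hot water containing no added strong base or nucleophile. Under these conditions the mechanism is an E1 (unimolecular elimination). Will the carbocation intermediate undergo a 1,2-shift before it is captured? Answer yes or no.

The first-formed carbocation is secondary.
The adjacent isopropyl carbon already bears 2 other carbon substituents and has a hydrogen to migrate; after a 1,2-hydride shift from that carbon the positive charge sits on a tertiary centre.
Tertiary is more stable than secondary, so the shift occurs.

yes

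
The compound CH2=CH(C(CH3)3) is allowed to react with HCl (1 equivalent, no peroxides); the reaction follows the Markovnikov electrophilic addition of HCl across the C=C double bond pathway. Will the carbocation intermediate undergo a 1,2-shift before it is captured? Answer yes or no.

The first-formed carbocation is secondary.
The adjacent tert-butyl carbon has no hydrogen but bears methyl groups; migration of one methyl with its bonding pair (a 1,2-methyl shift) places the charge on a tertiary centre.
Tertiary is more stable than secondary, so the shift occurs.

yes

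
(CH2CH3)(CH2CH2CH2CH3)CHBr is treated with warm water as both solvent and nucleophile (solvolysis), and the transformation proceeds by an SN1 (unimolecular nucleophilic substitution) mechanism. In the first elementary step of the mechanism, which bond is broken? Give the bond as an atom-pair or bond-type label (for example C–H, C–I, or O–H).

C–Br

Step 1: Rate-determining heterolysis of the C–Br bond gives Br⁻ and a secondary carbocation.
The bond broken in this step is the C–Br bond.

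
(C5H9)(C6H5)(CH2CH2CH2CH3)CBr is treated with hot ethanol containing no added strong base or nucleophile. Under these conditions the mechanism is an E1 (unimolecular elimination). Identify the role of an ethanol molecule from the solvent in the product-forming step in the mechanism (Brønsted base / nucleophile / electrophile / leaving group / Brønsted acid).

Step 2: Loss of a β-proton to an ethanol molecule of the solvent: the C–H bonding pair collapses toward the cationic carbon to form the C=C π bond, yielding the alkene.
An ethanol molecule from the solvent in the product-forming step accepts a proton in a proton-transfer step — a Brønsted base.

Brønsted base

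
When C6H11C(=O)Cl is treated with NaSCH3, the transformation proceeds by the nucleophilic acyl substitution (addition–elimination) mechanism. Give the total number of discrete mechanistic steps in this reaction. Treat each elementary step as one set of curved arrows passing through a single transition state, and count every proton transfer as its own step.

Step 1: A lone pair on the S of CH3S⁻ attacks the electrophilic acyl carbon; the π(C=O) electrons move onto oxygen, giving a tetrahedral intermediate.
Step 2: Collapse of the tetrahedral intermediate: the alkoxide oxygen pushes its lone pair back to re-form C=O while Cl⁻ leaves.
Total: 2 elementary steps.

2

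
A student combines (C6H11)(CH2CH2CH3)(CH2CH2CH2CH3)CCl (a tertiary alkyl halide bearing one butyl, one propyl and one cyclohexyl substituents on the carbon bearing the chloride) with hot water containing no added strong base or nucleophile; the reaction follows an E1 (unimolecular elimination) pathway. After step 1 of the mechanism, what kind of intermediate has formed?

Step 1: Unassisted departure of Cl⁻ (taking the C–Cl bonding pair) generates a tertiary carbocation.
After step 1 the species present is a tertiary carbocation.

tertiary carbocation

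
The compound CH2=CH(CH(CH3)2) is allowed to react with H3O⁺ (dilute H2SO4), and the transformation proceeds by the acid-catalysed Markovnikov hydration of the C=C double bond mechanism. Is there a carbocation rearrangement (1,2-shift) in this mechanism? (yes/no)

The first-formed carbocation is secondary.
The adjacent isopropyl carbon already bears 2 other carbon substituents and has a hydrogen to migrate; after a 1,2-hydride shift from that carbon the positive charge sits on a tertiary centre.
Tertiary is more stable than secondary, so the shift occurs.

yes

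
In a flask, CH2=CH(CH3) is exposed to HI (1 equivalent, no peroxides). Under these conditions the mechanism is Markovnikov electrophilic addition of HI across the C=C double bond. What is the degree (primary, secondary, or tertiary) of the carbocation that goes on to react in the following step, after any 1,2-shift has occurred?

secondary

Step 1: Electrophilic addition begins with the π(C=C) electrons forming a bond to the proton of HI. Following Markovnikov's rule, the resulting cation is secondary. The H–I bond breaks heterolytically, releasing I⁻.
No single 1,2-shift to an adjacent carbon would give a more-substituted cation, so no rearrangement occurs.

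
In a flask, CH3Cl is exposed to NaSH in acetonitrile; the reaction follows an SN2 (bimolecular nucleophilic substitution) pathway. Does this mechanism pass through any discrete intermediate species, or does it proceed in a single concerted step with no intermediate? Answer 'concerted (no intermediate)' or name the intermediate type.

concerted (no intermediate)

HS⁻ attacks the back face of the α-carbon while Cl⁻ departs with the C–Cl bonding pair — a single concerted displacement through a pentacoordinate transition state.
All bond changes occur in one transition state; no discrete intermediate is formed.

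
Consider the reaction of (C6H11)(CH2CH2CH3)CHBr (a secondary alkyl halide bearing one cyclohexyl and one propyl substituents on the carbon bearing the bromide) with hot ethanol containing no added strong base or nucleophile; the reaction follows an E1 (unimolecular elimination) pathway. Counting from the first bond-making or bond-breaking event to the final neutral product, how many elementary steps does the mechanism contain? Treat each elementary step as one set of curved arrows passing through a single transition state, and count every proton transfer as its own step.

Step 1: Ionisation: the C–Br σ-bond cleaves heterolytically; both bonding electrons depart with Br⁻, leaving a secondary carbocation at the α-carbon.
Step 2: Carbocation rearrangement: a 1,2-hydride shift from the adjacent cyclohexyl carbon converts the initially-formed secondary cation into the more stable tertiary cation.
Step 3: An ethanol molecule (solvent) deprotonates a β-carbon; as the C–H bond breaks, those electrons form the new alkene π bond.
Total: 3 elementary steps.

3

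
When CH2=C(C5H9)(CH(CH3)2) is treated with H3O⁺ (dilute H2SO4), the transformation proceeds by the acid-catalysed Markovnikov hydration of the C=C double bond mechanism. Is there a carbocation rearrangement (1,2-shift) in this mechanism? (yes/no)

The first-formed carbocation is tertiary.
No single 1,2-shift to an adjacent carbon would produce a more-substituted cation than the one already present, so no rearrangement occurs.

no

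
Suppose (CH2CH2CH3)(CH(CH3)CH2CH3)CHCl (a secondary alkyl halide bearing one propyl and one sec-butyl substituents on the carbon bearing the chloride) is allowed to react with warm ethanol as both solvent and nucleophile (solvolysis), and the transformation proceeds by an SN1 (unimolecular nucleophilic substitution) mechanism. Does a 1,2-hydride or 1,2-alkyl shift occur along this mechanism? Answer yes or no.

yes

The first-formed carbocation is secondary.
The adjacent sec-butyl carbon already bears 2 other carbon substituents and has a hydrogen to migrate; after a 1,2-hydride shift from that carbon the positive charge sits on a tertiary centre.
Tertiary is more stable than secondary, so the shift occurs.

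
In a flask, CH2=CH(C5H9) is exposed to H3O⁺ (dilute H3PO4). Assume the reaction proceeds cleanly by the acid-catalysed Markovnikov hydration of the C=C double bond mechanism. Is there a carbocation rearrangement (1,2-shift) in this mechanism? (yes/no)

The first-formed carbocation is secondary.
The adjacent cyclopentyl carbon already bears 2 other carbon substituents and has a hydrogen to migrate; after a 1,2-hydride shift from that carbon the positive charge sits on a tertiary centre.
Tertiary is more stable than secondary, so the shift occurs.

yes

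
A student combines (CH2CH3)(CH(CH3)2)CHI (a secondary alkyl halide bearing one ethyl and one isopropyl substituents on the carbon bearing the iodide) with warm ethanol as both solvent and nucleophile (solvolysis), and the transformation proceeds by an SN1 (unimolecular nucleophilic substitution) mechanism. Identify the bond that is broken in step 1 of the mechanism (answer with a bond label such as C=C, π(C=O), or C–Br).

C–I

Step 1: Ionisation: the C–I σ-bond cleaves heterolytically; both bonding electrons depart with I⁻, leaving a secondary carbocation at the α-carbon.
The bond broken in this step is the C–I bond.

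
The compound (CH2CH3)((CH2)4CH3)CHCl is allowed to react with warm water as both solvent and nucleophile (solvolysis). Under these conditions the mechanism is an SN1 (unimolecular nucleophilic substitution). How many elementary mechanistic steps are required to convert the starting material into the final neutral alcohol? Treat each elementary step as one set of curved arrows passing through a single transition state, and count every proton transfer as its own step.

Step 1: Ionisation: the C–Cl σ-bond cleaves heterolytically; both bonding electrons depart with Cl⁻, leaving a secondary carbocation at the α-carbon.
(No 1,2-shift: no single shift to an adjacent carbon would give a more stable cation.)
Step 2: A lone pair on the oxygen of H2O attacks the carbocation, forming a new C–O σ-bond and an oxonium ion.
Step 3: Proton transfer from the O–H of the oxonium ion to a solvent molecule delivers the neutral alcohol.
Total: 3 elementary steps.

3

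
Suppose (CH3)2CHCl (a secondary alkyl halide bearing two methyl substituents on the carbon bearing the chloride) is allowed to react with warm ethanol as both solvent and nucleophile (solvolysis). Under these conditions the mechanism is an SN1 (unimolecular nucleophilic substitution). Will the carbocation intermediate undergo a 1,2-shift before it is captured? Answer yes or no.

no

The first-formed carbocation is secondary.
No single 1,2-shift to an adjacent carbon would produce a more-substituted cation than the one already present, so no rearrangement occurs.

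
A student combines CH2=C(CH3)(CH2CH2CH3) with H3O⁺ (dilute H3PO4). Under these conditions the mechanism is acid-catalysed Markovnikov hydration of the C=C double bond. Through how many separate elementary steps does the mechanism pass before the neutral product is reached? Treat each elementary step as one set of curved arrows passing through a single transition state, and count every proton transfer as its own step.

3

Step 1: Electrophilic addition begins with the π(C=C) electrons forming a bond to the proton of H3O⁺. Following Markovnikov's rule, the resulting cation is tertiary. H2O is released.
(No 1,2-shift: no single shift to an adjacent carbon would give a more stable cation.)
Step 2: Nucleophilic capture of the cation by H2O produces the protonated alcohol (an oxonium ion).
Step 3: H2O removes a proton from the oxonium oxygen, regenerating H3O⁺ and giving the neutral alcohol.
Total: 3 elementary steps.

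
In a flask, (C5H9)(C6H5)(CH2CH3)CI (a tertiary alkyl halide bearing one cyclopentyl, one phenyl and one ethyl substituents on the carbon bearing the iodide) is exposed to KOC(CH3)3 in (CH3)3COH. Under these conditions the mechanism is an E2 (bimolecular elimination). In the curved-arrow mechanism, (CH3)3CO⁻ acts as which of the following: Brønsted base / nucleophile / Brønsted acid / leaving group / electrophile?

Step 1: The strong base (CH3)3CO⁻ removes a β-hydrogen; in the same concerted event the electrons of the breaking C–H bond form the new π(C=C) bond and the C–I σ-bond breaks, expelling I⁻. Anti-periplanar geometry; one transition state.
(CH3)3CO⁻ accepts a proton in a proton-transfer step — a Brønsted base.

Brønsted base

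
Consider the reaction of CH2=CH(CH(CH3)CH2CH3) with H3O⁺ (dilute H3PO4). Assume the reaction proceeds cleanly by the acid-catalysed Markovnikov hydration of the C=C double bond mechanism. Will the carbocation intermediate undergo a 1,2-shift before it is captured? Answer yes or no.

yes

The first-formed carbocation is secondary.
The adjacent sec-butyl carbon already bears 2 other carbon substituents and has a hydrogen to migrate; after a 1,2-hydride shift from that carbon the positive charge sits on a tertiary centre.
Tertiary is more stable than secondary, so the shift occurs.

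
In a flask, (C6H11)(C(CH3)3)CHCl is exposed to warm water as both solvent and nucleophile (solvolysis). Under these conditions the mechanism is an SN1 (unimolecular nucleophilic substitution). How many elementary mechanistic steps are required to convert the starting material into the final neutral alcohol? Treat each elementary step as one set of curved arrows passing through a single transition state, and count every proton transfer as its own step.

Step 1: Rate-determining heterolysis of the C–Cl bond gives Cl⁻ and a secondary carbocation.
Step 2: A 1,2-hydride shift from the adjacent cyclohexyl carbon moves the positive charge from the secondary centre to an adjacent carbon, generating a more stable tertiary carbocation.
Step 3: Nucleophilic capture: the oxygen of H2O bonds to the cationic carbon, producing an oxonium-ion intermediate.
Step 4: Proton transfer from the O–H of the oxonium ion to a solvent molecule delivers the neutral alcohol.
Total: 4 elementary steps.

4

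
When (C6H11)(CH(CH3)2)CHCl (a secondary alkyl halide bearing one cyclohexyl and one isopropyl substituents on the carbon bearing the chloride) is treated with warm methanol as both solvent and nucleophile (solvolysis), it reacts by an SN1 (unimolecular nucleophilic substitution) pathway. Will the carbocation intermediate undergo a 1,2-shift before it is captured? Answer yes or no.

yes

The first-formed carbocation is secondary.
The adjacent cyclohexyl carbon already bears 2 other carbon substituents and has a hydrogen to migrate; after a 1,2-hydride shift from that carbon the positive charge sits on a tertiary centre.
Tertiary is more stable than secondary, so the shift occurs.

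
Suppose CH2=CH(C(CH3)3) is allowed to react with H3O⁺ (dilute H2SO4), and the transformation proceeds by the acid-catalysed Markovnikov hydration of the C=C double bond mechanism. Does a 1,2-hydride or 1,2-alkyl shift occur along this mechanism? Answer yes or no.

yes

The first-formed carbocation is secondary.
The adjacent tert-butyl carbon has no hydrogen but bears methyl groups; migration of one methyl with its bonding pair (a 1,2-methyl shift) places the charge on a tertiary centre.
Tertiary is more stable than secondary, so the shift occurs.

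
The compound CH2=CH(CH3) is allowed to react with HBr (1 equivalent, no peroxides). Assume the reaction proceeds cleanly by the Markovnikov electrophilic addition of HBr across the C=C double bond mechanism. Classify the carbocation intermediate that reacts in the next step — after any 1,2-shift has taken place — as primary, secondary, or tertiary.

secondary

Step 1: The π electrons of the C=C bond attack a proton of HBr; Markovnikov addition places the new C–H on the less-substituted alkene carbon, so the positive charge ends up on the more-substituted carbon — a secondary carbocation. The H–Br bond breaks heterolytically, releasing Br⁻.
No single 1,2-shift to an adjacent carbon would give a more-substituted cation, so no rearrangement occurs.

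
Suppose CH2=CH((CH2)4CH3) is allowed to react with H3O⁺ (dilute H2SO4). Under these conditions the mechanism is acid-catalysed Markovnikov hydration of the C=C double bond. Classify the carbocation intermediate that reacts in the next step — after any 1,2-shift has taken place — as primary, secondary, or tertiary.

secondary

Step 1: Protonation of the alkene by H3O⁺: the π bond acts as the nucleophile and picks up H⁺, giving the more stable (Markovnikov) secondary carbocation. H2O is released.
No single 1,2-shift to an adjacent carbon would give a more-substituted cation, so no rearrangement occurs.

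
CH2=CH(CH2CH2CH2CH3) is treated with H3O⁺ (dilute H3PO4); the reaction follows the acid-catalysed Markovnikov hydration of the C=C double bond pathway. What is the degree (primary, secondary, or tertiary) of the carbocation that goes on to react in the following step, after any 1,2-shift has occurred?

Step 1: Electrophilic addition begins with the π(C=C) electrons forming a bond to the proton of H3O⁺. Following Markovnikov's rule, the resulting cation is secondary. H2O is released.
No single 1,2-shift to an adjacent carbon would give a more-substituted cation, so no rearrangement occurs.

secondary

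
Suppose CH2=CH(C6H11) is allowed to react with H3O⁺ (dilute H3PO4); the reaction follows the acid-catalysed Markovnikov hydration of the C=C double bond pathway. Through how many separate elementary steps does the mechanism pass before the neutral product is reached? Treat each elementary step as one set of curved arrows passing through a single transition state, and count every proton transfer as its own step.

Step 1: Protonation of the alkene by H3O⁺: the π bond acts as the nucleophile and picks up H⁺, giving the more stable (Markovnikov) secondary carbocation. H2O is released.
Step 2: A hydride (H with its bonding pair) migrates from the adjacent cyclohexyl carbon to the cationic centre — a 1,2-hydride shift — upgrading the secondary cation to a tertiary one.
Step 3: Nucleophilic capture of the cation by H2O produces the protonated alcohol (an oxonium ion).
Step 4: Proton transfer from the O–H of the oxonium ion to H2O completes the catalytic cycle and yields the alcohol.
Total: 4 elementary steps.

4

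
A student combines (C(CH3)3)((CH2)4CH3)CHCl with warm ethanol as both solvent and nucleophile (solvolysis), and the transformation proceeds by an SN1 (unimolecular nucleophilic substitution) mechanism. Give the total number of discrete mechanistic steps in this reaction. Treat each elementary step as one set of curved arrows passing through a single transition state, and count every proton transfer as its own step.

4

Step 1: The C–Cl bond breaks with both electrons going to the chloride; Cl⁻ leaves and a secondary carbocation remains.
Step 2: A methyl group with its bonding pair migrates from the adjacent tert-butyl carbon to the cationic centre — a 1,2-methyl shift — upgrading the secondary cation to a tertiary one.
Step 3: A lone pair on the oxygen of CH3CH2OH attacks the carbocation, forming a new C–O σ-bond and an oxonium ion.
Step 4: A second solvent molecule removes the proton on oxygen, giving the neutral ether product.
Total: 4 elementary steps.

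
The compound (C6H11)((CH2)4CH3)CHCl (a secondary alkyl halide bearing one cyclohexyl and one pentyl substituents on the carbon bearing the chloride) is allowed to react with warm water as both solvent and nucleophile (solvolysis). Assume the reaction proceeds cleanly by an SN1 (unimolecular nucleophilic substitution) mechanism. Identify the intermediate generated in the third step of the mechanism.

oxonium ion

Step 1: The C–Cl bond breaks with both electrons going to the chloride; Cl⁻ leaves and a secondary carbocation remains.
Step 2: Carbocation rearrangement: a 1,2-hydride shift from the adjacent cyclohexyl carbon converts the initially-formed secondary cation into the more stable tertiary cation.
Step 3: Nucleophilic capture: the oxygen of H2O bonds to the cationic carbon, producing an oxonium-ion intermediate.
After step 3 the species present is an oxonium ion.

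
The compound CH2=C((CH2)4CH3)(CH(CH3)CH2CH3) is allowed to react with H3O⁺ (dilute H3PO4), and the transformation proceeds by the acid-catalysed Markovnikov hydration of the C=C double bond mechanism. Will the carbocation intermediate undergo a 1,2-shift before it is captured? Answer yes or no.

no

The first-formed carbocation is tertiary.
No single 1,2-shift to an adjacent carbon would produce a more-substituted cation than the one already present, so no rearrangement occurs.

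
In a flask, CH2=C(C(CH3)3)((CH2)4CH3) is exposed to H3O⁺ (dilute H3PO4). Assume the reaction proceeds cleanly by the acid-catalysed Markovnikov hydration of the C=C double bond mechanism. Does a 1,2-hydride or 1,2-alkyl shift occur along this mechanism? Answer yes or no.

The first-formed carbocation is tertiary.
No single 1,2-shift to an adjacent carbon would produce a more-substituted cation than the one already present, so no rearrangement occurs.

no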